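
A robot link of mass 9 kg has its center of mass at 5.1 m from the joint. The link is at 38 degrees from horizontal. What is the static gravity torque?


tau = m*g*L*cos(angle)
= 9 * 9.81 * 5.1 * cos(38 deg)
= 9 * 9.81 * 5.1 * 0.788
= 354.8247 Nm


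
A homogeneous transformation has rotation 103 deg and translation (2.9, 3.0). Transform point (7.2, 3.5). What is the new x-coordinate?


x' = cos(theta)*px - sin(theta)*py + tx
= -0.225*7.2 - 0.9744*3.5 + 2.9
= -2.1299


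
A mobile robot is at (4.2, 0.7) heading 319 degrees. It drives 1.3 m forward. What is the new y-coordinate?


y_new = y0 + d*sin(theta)
= 0.7 + 1.3*sin(319)
= 0.7 + -0.8529
= -0.1529


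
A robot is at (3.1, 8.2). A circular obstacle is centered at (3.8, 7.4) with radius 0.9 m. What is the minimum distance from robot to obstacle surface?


center_dist = sqrt((3.1-3.8)^2 + (8.2-7.4)^2)
= sqrt(0.49 + 0.64)
= 1.063
min_dist = center_dist - radius = 1.063 - 0.9 = 0.163 m


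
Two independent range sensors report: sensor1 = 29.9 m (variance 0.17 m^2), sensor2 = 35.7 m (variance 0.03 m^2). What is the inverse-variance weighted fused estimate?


w1 = (1/var1) / (1/var1 + 1/var2)
   = 5.8824 / (5.8824 + 33.3333) = 0.15
w2 = 1 - w1 = 0.85
fused = w1*s1 + w2*s2 = 4.485 + 30.345
= 34.83 m


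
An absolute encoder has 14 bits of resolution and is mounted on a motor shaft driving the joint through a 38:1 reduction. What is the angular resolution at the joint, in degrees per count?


counts = 2^14 = 16384
effective counts at joint = 16384 * 38 = 622592
resolution = 360 / 622592
= 5.7823e-04 deg/count


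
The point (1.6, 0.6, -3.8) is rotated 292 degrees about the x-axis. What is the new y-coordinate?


Rotation about x-axis: y' = y*cos(theta) - z*sin(theta)
= 0.6 * 0.3746 - -3.8 * -0.9272
= -3.2985


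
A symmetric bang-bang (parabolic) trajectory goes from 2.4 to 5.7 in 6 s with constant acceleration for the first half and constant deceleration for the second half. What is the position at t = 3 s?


Symmetric rest-to-rest: each phase covers (pf-p0)/2 in time T/2. 0.5*a*(T/2)^2 = (pf-p0)/2 => a = 4*(pf-p0)/T^2
a = 4*(5.7-2.4)/6^2 = 0.3667
t = 3 is in the acceleration phase (t <= T/2).
p = p0 + 0.5*a*t^2 = 2.4 + 0.5*0.3667*3^2
= 4.05


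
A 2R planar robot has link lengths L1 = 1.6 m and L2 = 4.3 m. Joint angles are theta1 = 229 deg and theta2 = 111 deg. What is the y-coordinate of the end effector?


Convert angles to radians: theta1 = 3.9968, theta2 = 1.9373
y = L1*sin(theta1) + L2*sin(theta1+theta2)
y = -1.2075 + -1.4707
y = -2.6782


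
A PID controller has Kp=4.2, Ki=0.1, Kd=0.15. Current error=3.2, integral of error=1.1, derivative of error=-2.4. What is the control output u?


u = Kp*e + Ki*int(e) + Kd*de/dt
= 4.2*3.2 + 0.1*1.1 + 0.15*(-2.4)
= 13.44 + 0.11 + -0.36
= 13.19


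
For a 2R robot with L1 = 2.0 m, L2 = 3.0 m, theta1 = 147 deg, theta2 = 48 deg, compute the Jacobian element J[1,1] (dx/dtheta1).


J[1,1] = -L1*sin(t1) - L2*sin(t1+t2)
= -2.0*sin(147) - 3.0*sin(195)
= -0.3128


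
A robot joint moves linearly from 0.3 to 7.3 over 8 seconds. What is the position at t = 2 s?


s = t/T = 2/8 = 0.25
p(t) = p0 + (pf-p0)*s
= 0.3 + (7.3 - 0.3) * 0.25
= 2.05


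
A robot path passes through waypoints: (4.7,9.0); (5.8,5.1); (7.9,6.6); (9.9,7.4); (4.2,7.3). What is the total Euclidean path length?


Segment lengths:
  seg1 = sqrt((1.1)^2 + (-3.9)^2) = 4.0522
  seg2 = sqrt((2.1)^2 + (1.5)^2) = 2.5807
  seg3 = sqrt((2.0)^2 + (0.8)^2) = 2.1541
  seg4 = sqrt((-5.7)^2 + (-0.1)^2) = 5.7009
Total = 14.4878


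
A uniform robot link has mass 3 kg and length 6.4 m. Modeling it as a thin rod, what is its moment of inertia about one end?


I = (1/3) * m * L^2
= (1/3) * 3 * 6.4^2
= 0.333333 * 3 * 40.96
= 40.96 kg*m^2


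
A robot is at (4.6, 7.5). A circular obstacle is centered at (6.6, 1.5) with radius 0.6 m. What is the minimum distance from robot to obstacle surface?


center_dist = sqrt((4.6-6.6)^2 + (7.5-1.5)^2)
= sqrt(4.0 + 36.0)
= 6.3246
min_dist = center_dist - radius = 6.3246 - 0.6 = 5.7246 m


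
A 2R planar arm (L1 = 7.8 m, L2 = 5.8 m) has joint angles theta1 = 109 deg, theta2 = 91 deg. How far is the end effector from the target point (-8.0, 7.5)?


End effector via forward kinematics:
x = L1*cos(t1) + L2*cos(t1+t2) = -7.9896
y = L1*sin(t1) + L2*sin(t1+t2) = 5.3913
Distance to target:
d = sqrt((-8.0 - -7.9896)^2 + (7.5 - 5.3913)^2)
= sqrt(0.0001 + 4.4465)
= 2.1087 m


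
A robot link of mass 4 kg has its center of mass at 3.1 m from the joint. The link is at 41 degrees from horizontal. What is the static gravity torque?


tau = m*g*L*cos(angle)
= 4 * 9.81 * 3.1 * cos(41 deg)
= 4 * 9.81 * 3.1 * 0.7547
= 91.8059 Nm


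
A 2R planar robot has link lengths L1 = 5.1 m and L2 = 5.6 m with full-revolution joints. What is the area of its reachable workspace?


r_max = L1 + L2 = 10.7 m
r_min = |L1 - L2| = 0.5 m
Area = pi*(r_max^2 - r_min^2)
= pi*(114.49 - 0.25)
= pi * 114.24
= 358.8955 m^2


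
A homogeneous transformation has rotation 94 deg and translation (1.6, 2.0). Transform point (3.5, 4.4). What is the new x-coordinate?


x' = cos(theta)*px - sin(theta)*py + tx
= -0.0698*3.5 - 0.9976*4.4 + 1.6
= -3.0334


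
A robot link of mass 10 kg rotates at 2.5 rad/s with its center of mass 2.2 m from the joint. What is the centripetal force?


F = m * omega^2 * r
= 10 * 2.5^2 * 2.2
= 10 * 6.25 * 2.2
= 137.5 N


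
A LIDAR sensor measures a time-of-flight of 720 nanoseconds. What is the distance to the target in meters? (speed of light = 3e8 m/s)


tof = 720 ns = 7.2e-07 s
dist = c * tof / 2
= 3e8 * 7.2e-07 / 2
= 108.0 m


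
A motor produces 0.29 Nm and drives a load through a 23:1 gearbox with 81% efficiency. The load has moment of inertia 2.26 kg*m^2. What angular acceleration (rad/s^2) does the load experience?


tau_out = tau_motor * N * eta
= 0.29 * 23 * 0.81 = 5.4027 Nm
alpha = tau_out / I = 5.4027 / 2.26
= 2.3906 rad/s^2


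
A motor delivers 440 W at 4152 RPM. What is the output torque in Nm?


omega = 4152 * 2*pi/60 = 434.7964 rad/s
tau = P / omega = 440 / 434.7964
= 1.012 Nm


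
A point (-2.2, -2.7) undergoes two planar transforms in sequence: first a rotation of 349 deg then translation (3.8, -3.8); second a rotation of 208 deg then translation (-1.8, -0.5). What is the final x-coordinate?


After transform 1:
x1 = cos(349)*-2.2 - sin(349)*-2.7 + 3.8 = 1.1252
y1 = sin(349)*-2.2 + cos(349)*-2.7 + -3.8 = -6.0306
After transform 2:
x2 = cos(208)*1.1252 - sin(208)*-6.0306 + -1.8
= -5.6247


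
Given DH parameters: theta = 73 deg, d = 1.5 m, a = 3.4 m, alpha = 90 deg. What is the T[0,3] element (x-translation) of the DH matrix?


T[0,3] = a * cos(theta)
= 3.4 * cos(73 deg)
= 3.4 * 0.2924
= 0.9941


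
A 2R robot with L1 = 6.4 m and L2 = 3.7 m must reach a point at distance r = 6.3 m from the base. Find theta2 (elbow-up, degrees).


cos(theta2) = (r^2 - L1^2 - L2^2) / (2*L1*L2)
cos(theta2) = (39.69 - 40.96 - 13.69) / 47.36
cos(theta2) = -0.315878
theta2 = 108.4138 degrees


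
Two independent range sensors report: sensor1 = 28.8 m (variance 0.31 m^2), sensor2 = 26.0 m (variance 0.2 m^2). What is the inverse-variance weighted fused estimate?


w1 = (1/var1) / (1/var1 + 1/var2)
   = 3.2258 / (3.2258 + 5.0) = 0.3922
w2 = 1 - w1 = 0.6078
fused = w1*s1 + w2*s2 = 11.2941 + 15.8039
= 27.098 m


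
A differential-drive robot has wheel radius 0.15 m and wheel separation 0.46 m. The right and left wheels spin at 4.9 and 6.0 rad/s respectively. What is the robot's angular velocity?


vR = r*wR = 0.15*4.9 = 0.735 m/s
vL = r*wL = 0.15*6.0 = 0.9 m/s
v = (vR+vL)/2 = 0.8175 m/s
omega = (vR-vL)/L = -0.3587 rad/s
angular velocity = -0.3587 rad/s


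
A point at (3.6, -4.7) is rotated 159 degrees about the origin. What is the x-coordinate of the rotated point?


x' = x*cos(theta) - y*sin(theta)
cos(159 deg) = -0.9336, sin(159 deg) = 0.3584
x' = 3.6 * -0.9336 - -4.7 * 0.3584
= -3.3609 - -1.6843
= -1.6766


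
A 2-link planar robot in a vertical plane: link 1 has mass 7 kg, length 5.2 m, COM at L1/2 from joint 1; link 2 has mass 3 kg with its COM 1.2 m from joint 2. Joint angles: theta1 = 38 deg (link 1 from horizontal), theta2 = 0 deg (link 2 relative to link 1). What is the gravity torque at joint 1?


Horizontal distance from joint 1 to link-1 COM:
  x_c1 = (L1/2)*cos(t1) = 2.6 * 0.788 = 2.0488 m
Horizontal distance from joint 1 to link-2 COM:
  x_c2 = L1*cos(t1) + Lc2*cos(t1+t2)
       = 5.2*0.788 + 1.2*0.788 = 5.0433 m
tau1 = m1*g*x_c1 + m2*g*x_c2
     = 7*9.81*2.0488 + 3*9.81*5.0433
     = 140.693 + 148.4234
     = 289.1164 Nm


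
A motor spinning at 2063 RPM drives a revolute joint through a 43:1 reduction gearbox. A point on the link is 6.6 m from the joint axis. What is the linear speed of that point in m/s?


omega_motor = 2063 * 2*pi/60 = 216.0369 rad/s
omega_joint = omega_motor / 43 = 5.0241 rad/s
v = omega_joint * r = 5.0241 * 6.6
= 33.1591 m/s


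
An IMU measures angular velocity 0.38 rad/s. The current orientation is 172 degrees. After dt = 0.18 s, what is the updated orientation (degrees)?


delta_theta = w * dt = 0.38 * 0.18 = 0.0684 rad
= 3.919 deg
theta_new = 172 + 3.919 = 175.919 deg


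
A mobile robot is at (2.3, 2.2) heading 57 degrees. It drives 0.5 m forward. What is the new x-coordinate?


x_new = x0 + d*cos(theta)
= 2.3 + 0.5*cos(57)
= 2.3 + 0.2723
= 2.5723


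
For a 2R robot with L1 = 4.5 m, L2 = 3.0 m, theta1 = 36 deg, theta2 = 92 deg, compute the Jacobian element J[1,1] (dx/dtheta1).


J[1,1] = -L1*sin(t1) - L2*sin(t1+t2)
= -4.5*sin(36) - 3.0*sin(128)
= -5.0091


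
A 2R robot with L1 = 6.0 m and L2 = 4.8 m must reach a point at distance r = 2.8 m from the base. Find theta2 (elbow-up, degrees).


cos(theta2) = (r^2 - L1^2 - L2^2) / (2*L1*L2)
cos(theta2) = (7.84 - 36.0 - 23.04) / 57.6
cos(theta2) = -0.888889
theta2 = 152.734 degrees


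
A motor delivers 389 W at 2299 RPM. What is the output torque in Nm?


omega = 2299 * 2*pi/60 = 240.7507 rad/s
tau = P / omega = 389 / 240.7507
= 1.6158 Nm


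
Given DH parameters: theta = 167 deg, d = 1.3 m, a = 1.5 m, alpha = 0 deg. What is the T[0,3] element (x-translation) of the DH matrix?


T[0,3] = a * cos(theta)
= 1.5 * cos(167 deg)
= 1.5 * -0.9744
= -1.4616


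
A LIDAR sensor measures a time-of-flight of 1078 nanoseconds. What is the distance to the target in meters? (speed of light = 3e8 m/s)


tof = 1078 ns = 1.078e-06 s
dist = c * tof / 2
= 3e8 * 1.078e-06 / 2
= 161.7 m


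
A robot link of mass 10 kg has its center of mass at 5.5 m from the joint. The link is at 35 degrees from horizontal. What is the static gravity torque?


tau = m*g*L*cos(angle)
= 10 * 9.81 * 5.5 * cos(35 deg)
= 10 * 9.81 * 5.5 * 0.8192
= 441.9735 Nm


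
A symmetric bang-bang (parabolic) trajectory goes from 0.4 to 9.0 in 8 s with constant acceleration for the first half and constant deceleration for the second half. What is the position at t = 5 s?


Symmetric rest-to-rest: each phase covers (pf-p0)/2 in time T/2. 0.5*a*(T/2)^2 = (pf-p0)/2 => a = 4*(pf-p0)/T^2
a = 4*(9.0-0.4)/8^2 = 0.5375
t = 5 is in the deceleration phase (t > T/2).
p = pf - 0.5*a*(T-t)^2 = 9.0 - 0.5*0.5375*3^2
= 6.5813


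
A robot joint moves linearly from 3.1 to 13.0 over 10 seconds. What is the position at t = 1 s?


s = t/T = 1/10 = 0.1
p(t) = p0 + (pf-p0)*s
= 3.1 + (13.0 - 3.1) * 0.1
= 4.09


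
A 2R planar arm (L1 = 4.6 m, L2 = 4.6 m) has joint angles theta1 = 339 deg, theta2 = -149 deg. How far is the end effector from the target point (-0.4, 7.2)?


End effector via forward kinematics:
x = L1*cos(t1) + L2*cos(t1+t2) = -0.2356
y = L1*sin(t1) + L2*sin(t1+t2) = -2.4473
Distance to target:
d = sqrt((-0.4 - -0.2356)^2 + (7.2 - -2.4473)^2)
= sqrt(0.027 + 93.0699)
= 9.6487 m


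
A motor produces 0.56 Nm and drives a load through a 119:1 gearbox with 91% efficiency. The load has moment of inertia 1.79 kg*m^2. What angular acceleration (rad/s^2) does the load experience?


tau_out = tau_motor * N * eta
= 0.56 * 119 * 0.91 = 60.6424 Nm
alpha = tau_out / I = 60.6424 / 1.79
= 33.8784 rad/s^2


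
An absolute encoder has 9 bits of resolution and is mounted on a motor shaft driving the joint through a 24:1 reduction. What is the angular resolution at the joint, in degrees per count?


counts = 2^9 = 512
effective counts at joint = 512 * 24 = 12288
resolution = 360 / 12288
= 0.0293 deg/count


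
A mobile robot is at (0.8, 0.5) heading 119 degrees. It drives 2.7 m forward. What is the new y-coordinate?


y_new = y0 + d*sin(theta)
= 0.5 + 2.7*sin(119)
= 0.5 + 2.3615
= 2.8615


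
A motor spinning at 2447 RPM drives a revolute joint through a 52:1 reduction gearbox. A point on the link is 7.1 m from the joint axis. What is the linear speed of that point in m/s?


omega_motor = 2447 * 2*pi/60 = 256.2492 rad/s
omega_joint = omega_motor / 52 = 4.9279 rad/s
v = omega_joint * r = 4.9279 * 7.1
= 34.9879 m/s


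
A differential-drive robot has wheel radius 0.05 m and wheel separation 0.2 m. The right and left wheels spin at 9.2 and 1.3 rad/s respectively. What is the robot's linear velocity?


vR = r*wR = 0.05*9.2 = 0.46 m/s
vL = r*wL = 0.05*1.3 = 0.065 m/s
v = (vR+vL)/2 = 0.2625 m/s
omega = (vR-vL)/L = 1.975 rad/s
linear velocity = 0.2625 m/s


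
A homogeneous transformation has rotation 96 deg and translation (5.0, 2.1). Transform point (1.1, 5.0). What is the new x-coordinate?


x' = cos(theta)*px - sin(theta)*py + tx
= -0.1045*1.1 - 0.9945*5.0 + 5.0
= -0.0876


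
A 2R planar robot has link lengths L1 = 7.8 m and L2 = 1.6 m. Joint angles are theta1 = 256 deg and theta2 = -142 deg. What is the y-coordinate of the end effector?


Convert angles to radians: theta1 = 4.468, theta2 = -2.4784
y = L1*sin(theta1) + L2*sin(theta1+theta2)
y = -7.5683 + 1.4617
y = -6.1066


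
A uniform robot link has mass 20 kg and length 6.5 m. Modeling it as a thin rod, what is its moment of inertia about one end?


I = (1/3) * m * L^2
= (1/3) * 20 * 6.5^2
= 0.333333 * 20 * 42.25
= 281.6667 kg*m^2


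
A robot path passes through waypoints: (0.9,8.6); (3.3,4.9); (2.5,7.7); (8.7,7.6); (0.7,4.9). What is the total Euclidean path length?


Segment lengths:
  seg1 = sqrt((2.4)^2 + (-3.7)^2) = 4.4102
  seg2 = sqrt((-0.8)^2 + (2.8)^2) = 2.912
  seg3 = sqrt((6.2)^2 + (-0.1)^2) = 6.2008
  seg4 = sqrt((-8.0)^2 + (-2.7)^2) = 8.4433
Total = 21.9664


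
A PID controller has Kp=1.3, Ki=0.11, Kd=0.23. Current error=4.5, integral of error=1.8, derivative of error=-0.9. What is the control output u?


u = Kp*e + Ki*int(e) + Kd*de/dt
= 1.3*4.5 + 0.11*1.8 + 0.23*(-0.9)
= 5.85 + 0.198 + -0.207
= 5.841


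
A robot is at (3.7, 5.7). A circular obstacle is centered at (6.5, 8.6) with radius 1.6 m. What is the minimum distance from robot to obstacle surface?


center_dist = sqrt((3.7-6.5)^2 + (5.7-8.6)^2)
= sqrt(7.84 + 8.41)
= 4.0311
min_dist = center_dist - radius = 4.0311 - 1.6 = 2.4311 m


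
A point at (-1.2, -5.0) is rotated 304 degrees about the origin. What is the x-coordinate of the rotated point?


x' = x*cos(theta) - y*sin(theta)
cos(304 deg) = 0.5592, sin(304 deg) = -0.829
x' = -1.2 * 0.5592 - -5.0 * -0.829
= -0.671 - 4.1452
= -4.8162


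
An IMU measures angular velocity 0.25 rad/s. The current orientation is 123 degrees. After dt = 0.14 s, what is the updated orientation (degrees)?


delta_theta = w * dt = 0.25 * 0.14 = 0.035 rad
= 2.0054 deg
theta_new = 123 + 2.0054 = 125.0054 deg


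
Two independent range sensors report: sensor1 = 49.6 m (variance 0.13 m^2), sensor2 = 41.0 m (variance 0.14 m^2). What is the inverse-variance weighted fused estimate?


w1 = (1/var1) / (1/var1 + 1/var2)
   = 7.6923 / (7.6923 + 7.1429) = 0.5185
w2 = 1 - w1 = 0.4815
fused = w1*s1 + w2*s2 = 25.7185 + 19.7407
= 45.4593 m


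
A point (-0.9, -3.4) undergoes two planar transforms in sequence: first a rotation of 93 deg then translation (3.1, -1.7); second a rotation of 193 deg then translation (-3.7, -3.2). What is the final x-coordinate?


After transform 1:
x1 = cos(93)*-0.9 - sin(93)*-3.4 + 3.1 = 6.5424
y1 = sin(93)*-0.9 + cos(93)*-3.4 + -1.7 = -2.4208
After transform 2:
x2 = cos(193)*6.5424 - sin(193)*-2.4208 + -3.7
= -10.6193


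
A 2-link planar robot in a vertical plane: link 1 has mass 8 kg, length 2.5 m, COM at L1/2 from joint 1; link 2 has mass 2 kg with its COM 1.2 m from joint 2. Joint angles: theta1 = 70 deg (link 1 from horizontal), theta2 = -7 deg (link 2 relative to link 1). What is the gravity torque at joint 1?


Horizontal distance from joint 1 to link-1 COM:
  x_c1 = (L1/2)*cos(t1) = 1.25 * 0.342 = 0.4275 m
Horizontal distance from joint 1 to link-2 COM:
  x_c2 = L1*cos(t1) + Lc2*cos(t1+t2)
       = 2.5*0.342 + 1.2*0.454 = 1.3998 m
tau1 = m1*g*x_c1 + m2*g*x_c2
     = 8*9.81*0.4275 + 2*9.81*1.3998
     = 33.5522 + 27.4648
     = 61.017 Nm


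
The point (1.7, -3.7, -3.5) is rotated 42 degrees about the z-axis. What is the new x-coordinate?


Rotation about z-axis: x' = x*cos(theta) - y*sin(theta)
= 1.7 * 0.7431 - -3.7 * 0.6691
= 3.7391


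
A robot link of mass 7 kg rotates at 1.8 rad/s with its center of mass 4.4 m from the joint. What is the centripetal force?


F = m * omega^2 * r
= 7 * 1.8^2 * 4.4
= 7 * 3.24 * 4.4
= 99.792 N


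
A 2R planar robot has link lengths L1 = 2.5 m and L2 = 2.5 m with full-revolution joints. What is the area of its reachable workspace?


r_max = L1 + L2 = 5.0 m
r_min = |L1 - L2| = 0.0 m
Area = pi*(r_max^2 - r_min^2)
= pi*(25.0 - 0.0)
= pi * 25.0
= 78.5398 m^2


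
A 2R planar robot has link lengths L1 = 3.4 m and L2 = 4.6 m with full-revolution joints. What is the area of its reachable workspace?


r_max = L1 + L2 = 8.0 m
r_min = |L1 - L2| = 1.2 m
Area = pi*(r_max^2 - r_min^2)
= pi*(64.0 - 1.44)
= pi * 62.56
= 196.538 m^2


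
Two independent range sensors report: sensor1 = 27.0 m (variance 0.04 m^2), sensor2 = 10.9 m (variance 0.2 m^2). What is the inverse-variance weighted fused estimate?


w1 = (1/var1) / (1/var1 + 1/var2)
   = 25.0 / (25.0 + 5.0) = 0.8333
w2 = 1 - w1 = 0.1667
fused = w1*s1 + w2*s2 = 22.5 + 1.8167
= 24.3167 m


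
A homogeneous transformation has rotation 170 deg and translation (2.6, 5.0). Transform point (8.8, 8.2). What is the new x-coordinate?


x' = cos(theta)*px - sin(theta)*py + tx
= -0.9848*8.8 - 0.1736*8.2 + 2.6
= -7.4902


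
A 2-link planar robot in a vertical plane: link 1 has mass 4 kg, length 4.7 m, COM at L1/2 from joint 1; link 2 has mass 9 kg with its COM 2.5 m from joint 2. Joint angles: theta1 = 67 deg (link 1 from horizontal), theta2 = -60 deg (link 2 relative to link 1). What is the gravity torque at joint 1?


Horizontal distance from joint 1 to link-1 COM:
  x_c1 = (L1/2)*cos(t1) = 2.35 * 0.3907 = 0.9182 m
Horizontal distance from joint 1 to link-2 COM:
  x_c2 = L1*cos(t1) + Lc2*cos(t1+t2)
       = 4.7*0.3907 + 2.5*0.9925 = 4.3178 m
tau1 = m1*g*x_c1 + m2*g*x_c2
     = 4*9.81*0.9182 + 9*9.81*4.3178
     = 36.0309 + 381.2187
     = 417.2496 Nm


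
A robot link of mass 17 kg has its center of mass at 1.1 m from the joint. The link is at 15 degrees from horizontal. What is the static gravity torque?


tau = m*g*L*cos(angle)
= 17 * 9.81 * 1.1 * cos(15 deg)
= 17 * 9.81 * 1.1 * 0.9659
= 177.1962 Nm


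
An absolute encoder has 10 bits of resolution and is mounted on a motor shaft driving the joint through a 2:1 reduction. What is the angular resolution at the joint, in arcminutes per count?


counts = 2^10 = 1024
effective counts at joint = 1024 * 2 = 2048
resolution = 360*60 / 2048
= 10.5469 arcmin/count


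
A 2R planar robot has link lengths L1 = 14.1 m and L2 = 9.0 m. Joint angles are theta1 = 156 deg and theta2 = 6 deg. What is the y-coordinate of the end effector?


Convert angles to radians: theta1 = 2.7227, theta2 = 0.1047
y = L1*sin(theta1) + L2*sin(theta1+theta2)
y = 5.735 + 2.7812
y = 8.5161


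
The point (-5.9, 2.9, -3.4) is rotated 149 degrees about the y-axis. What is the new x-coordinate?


Rotation about y-axis: x' = x*cos(theta) + z*sin(theta)
= -5.9 * -0.8572 + -3.4 * 0.515
= 3.3062


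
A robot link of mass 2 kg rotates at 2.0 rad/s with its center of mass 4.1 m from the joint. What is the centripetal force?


F = m * omega^2 * r
= 2 * 2.0^2 * 4.1
= 2 * 4.0 * 4.1
= 32.8 N


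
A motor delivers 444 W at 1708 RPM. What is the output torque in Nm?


omega = 1708 * 2*pi/60 = 178.8613 rad/s
tau = P / omega = 444 / 178.8613
= 2.4824 Nm


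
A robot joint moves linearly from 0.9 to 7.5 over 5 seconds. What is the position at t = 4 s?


s = t/T = 4/5 = 0.8
p(t) = p0 + (pf-p0)*s
= 0.9 + (7.5 - 0.9) * 0.8
= 6.18


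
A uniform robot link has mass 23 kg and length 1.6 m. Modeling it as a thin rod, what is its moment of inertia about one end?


I = (1/3) * m * L^2
= (1/3) * 23 * 1.6^2
= 0.333333 * 23 * 2.56
= 19.6267 kg*m^2


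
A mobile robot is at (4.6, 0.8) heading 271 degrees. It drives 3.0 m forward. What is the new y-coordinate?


y_new = y0 + d*sin(theta)
= 0.8 + 3.0*sin(271)
= 0.8 + -2.9995
= -2.1995


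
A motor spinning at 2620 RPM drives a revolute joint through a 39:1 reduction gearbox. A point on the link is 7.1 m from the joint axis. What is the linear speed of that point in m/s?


omega_motor = 2620 * 2*pi/60 = 274.3658 rad/s
omega_joint = omega_motor / 39 = 7.035 rad/s
v = omega_joint * r = 7.035 * 7.1
= 49.9486 m/s


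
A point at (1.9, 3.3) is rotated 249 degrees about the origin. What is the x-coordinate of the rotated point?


x' = x*cos(theta) - y*sin(theta)
cos(249 deg) = -0.3584, sin(249 deg) = -0.9336
x' = 1.9 * -0.3584 - 3.3 * -0.9336
= -0.6809 - -3.0808
= 2.3999


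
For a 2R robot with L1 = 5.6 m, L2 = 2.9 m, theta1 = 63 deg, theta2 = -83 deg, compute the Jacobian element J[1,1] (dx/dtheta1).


J[1,1] = -L1*sin(t1) - L2*sin(t1+t2)
= -5.6*sin(63) - 2.9*sin(-20)
= -3.9978


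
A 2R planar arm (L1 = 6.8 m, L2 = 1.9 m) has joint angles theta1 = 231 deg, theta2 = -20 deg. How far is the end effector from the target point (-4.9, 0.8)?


End effector via forward kinematics:
x = L1*cos(t1) + L2*cos(t1+t2) = -5.908
y = L1*sin(t1) + L2*sin(t1+t2) = -6.2632
Distance to target:
d = sqrt((-4.9 - -5.908)^2 + (0.8 - -6.2632)^2)
= sqrt(1.0161 + 49.8883)
= 7.1347 m


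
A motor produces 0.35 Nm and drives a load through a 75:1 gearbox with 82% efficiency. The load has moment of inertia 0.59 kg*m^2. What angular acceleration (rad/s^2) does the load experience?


tau_out = tau_motor * N * eta
= 0.35 * 75 * 0.82 = 21.525 Nm
alpha = tau_out / I = 21.525 / 0.59
= 36.4831 rad/s^2


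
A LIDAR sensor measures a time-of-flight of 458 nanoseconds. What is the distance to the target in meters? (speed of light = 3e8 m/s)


tof = 458 ns = 4.58e-07 s
dist = c * tof / 2
= 3e8 * 4.58e-07 / 2
= 68.7 m


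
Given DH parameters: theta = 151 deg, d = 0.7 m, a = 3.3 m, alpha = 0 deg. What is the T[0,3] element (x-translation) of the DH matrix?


T[0,3] = a * cos(theta)
= 3.3 * cos(151 deg)
= 3.3 * -0.8746
= -2.8862


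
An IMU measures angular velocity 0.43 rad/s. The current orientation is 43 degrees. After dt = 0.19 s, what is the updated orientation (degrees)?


delta_theta = w * dt = 0.43 * 0.19 = 0.0817 rad
= 4.6811 deg
theta_new = 43 + 4.6811 = 47.6811 deg


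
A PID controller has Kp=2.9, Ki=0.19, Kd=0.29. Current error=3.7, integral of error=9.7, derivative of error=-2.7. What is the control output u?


u = Kp*e + Ki*int(e) + Kd*de/dt
= 2.9*3.7 + 0.19*9.7 + 0.29*(-2.7)
= 10.73 + 1.843 + -0.783
= 11.79


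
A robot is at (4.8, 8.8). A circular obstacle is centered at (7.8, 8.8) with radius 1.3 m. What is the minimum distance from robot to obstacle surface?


center_dist = sqrt((4.8-7.8)^2 + (8.8-8.8)^2)
= sqrt(9.0 + 0.0)
= 3.0
min_dist = center_dist - radius = 3.0 - 1.3 = 1.7 m


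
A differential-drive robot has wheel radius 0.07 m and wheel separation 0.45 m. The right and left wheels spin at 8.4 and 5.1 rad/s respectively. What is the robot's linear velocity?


vR = r*wR = 0.07*8.4 = 0.588 m/s
vL = r*wL = 0.07*5.1 = 0.357 m/s
v = (vR+vL)/2 = 0.4725 m/s
omega = (vR-vL)/L = 0.5133 rad/s
linear velocity = 0.4725 m/s


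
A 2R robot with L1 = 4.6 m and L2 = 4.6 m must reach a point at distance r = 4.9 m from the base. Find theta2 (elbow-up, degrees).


cos(theta2) = (r^2 - L1^2 - L2^2) / (2*L1*L2)
cos(theta2) = (24.01 - 21.16 - 21.16) / 42.32
cos(theta2) = -0.432656
theta2 = 115.6362 degrees


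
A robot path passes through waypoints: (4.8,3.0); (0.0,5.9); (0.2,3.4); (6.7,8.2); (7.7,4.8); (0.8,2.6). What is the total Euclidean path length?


Segment lengths:
  seg1 = sqrt((-4.8)^2 + (2.9)^2) = 5.608
  seg2 = sqrt((0.2)^2 + (-2.5)^2) = 2.508
  seg3 = sqrt((6.5)^2 + (4.8)^2) = 8.0802
  seg4 = sqrt((1.0)^2 + (-3.4)^2) = 3.544
  seg5 = sqrt((-6.9)^2 + (-2.2)^2) = 7.2422
Total = 26.9825


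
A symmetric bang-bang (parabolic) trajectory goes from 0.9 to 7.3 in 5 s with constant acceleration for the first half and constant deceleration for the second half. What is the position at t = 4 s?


Symmetric rest-to-rest: each phase covers (pf-p0)/2 in time T/2. 0.5*a*(T/2)^2 = (pf-p0)/2 => a = 4*(pf-p0)/T^2
a = 4*(7.3-0.9)/5^2 = 1.024
t = 4 is in the deceleration phase (t > T/2).
p = pf - 0.5*a*(T-t)^2 = 7.3 - 0.5*1.024*1^2
= 6.788


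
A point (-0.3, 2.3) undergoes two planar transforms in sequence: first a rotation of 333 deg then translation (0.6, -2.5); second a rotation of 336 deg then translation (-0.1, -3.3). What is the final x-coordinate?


After transform 1:
x1 = cos(333)*-0.3 - sin(333)*2.3 + 0.6 = 1.3769
y1 = sin(333)*-0.3 + cos(333)*2.3 + -2.5 = -0.3145
After transform 2:
x2 = cos(336)*1.3769 - sin(336)*-0.3145 + -0.1
= 1.0299


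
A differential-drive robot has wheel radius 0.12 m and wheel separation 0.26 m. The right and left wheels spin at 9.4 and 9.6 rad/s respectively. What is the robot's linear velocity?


vR = r*wR = 0.12*9.4 = 1.128 m/s
vL = r*wL = 0.12*9.6 = 1.152 m/s
v = (vR+vL)/2 = 1.14 m/s
omega = (vR-vL)/L = -0.0923 rad/s
linear velocity = 1.14 m/s


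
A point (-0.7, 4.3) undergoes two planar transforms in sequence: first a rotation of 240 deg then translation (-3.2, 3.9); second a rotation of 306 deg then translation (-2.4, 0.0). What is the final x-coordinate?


After transform 1:
x1 = cos(240)*-0.7 - sin(240)*4.3 + -3.2 = 0.8739
y1 = sin(240)*-0.7 + cos(240)*4.3 + 3.9 = 2.3562
After transform 2:
x2 = cos(306)*0.8739 - sin(306)*2.3562 + -2.4
= 0.0199


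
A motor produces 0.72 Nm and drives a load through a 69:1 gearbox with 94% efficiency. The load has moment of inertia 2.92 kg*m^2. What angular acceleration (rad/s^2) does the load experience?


tau_out = tau_motor * N * eta
= 0.72 * 69 * 0.94 = 46.6992 Nm
alpha = tau_out / I = 46.6992 / 2.92
= 15.9929 rad/s^2


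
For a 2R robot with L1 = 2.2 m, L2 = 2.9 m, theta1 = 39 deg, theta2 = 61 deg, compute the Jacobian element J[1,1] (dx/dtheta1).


J[1,1] = -L1*sin(t1) - L2*sin(t1+t2)
= -2.2*sin(39) - 2.9*sin(100)
= -4.2404


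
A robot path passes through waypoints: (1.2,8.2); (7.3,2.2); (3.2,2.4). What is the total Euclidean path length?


Segment lengths:
  seg1 = sqrt((6.1)^2 + (-6.0)^2) = 8.5563
  seg2 = sqrt((-4.1)^2 + (0.2)^2) = 4.1049
Total = 12.6612


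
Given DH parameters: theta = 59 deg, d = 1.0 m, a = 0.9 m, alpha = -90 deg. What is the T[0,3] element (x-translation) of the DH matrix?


T[0,3] = a * cos(theta)
= 0.9 * cos(59 deg)
= 0.9 * 0.515
= 0.4635


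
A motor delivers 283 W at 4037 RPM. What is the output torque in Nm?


omega = 4037 * 2*pi/60 = 422.7537 rad/s
tau = P / omega = 283 / 422.7537
= 0.6694 Nm


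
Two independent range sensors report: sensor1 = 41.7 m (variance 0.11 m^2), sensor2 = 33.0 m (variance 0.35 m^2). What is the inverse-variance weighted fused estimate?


w1 = (1/var1) / (1/var1 + 1/var2)
   = 9.0909 / (9.0909 + 2.8571) = 0.7609
w2 = 1 - w1 = 0.2391
fused = w1*s1 + w2*s2 = 31.7283 + 7.8913
= 39.6196 m


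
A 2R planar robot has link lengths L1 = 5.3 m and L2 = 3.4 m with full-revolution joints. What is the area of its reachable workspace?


r_max = L1 + L2 = 8.7 m
r_min = |L1 - L2| = 1.9 m
Area = pi*(r_max^2 - r_min^2)
= pi*(75.69 - 3.61)
= pi * 72.08
= 226.446 m^2


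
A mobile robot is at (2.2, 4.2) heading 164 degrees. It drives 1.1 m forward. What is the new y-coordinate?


y_new = y0 + d*sin(theta)
= 4.2 + 1.1*sin(164)
= 4.2 + 0.3032
= 4.5032


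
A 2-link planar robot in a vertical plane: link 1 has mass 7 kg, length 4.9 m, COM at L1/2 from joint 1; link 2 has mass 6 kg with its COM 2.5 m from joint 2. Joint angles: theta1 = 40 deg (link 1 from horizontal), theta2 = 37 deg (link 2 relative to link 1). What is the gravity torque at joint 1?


Horizontal distance from joint 1 to link-1 COM:
  x_c1 = (L1/2)*cos(t1) = 2.45 * 0.766 = 1.8768 m
Horizontal distance from joint 1 to link-2 COM:
  x_c2 = L1*cos(t1) + Lc2*cos(t1+t2)
       = 4.9*0.766 + 2.5*0.225 = 4.316 m
tau1 = m1*g*x_c1 + m2*g*x_c2
     = 7*9.81*1.8768 + 6*9.81*4.316
     = 128.8805 + 254.0395
     = 382.92 Nm


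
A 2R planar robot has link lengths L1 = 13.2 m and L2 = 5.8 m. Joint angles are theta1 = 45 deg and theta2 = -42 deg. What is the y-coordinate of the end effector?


Convert angles to radians: theta1 = 0.7854, theta2 = -0.733
y = L1*sin(theta1) + L2*sin(theta1+theta2)
y = 9.3338 + 0.3035
y = 9.6374


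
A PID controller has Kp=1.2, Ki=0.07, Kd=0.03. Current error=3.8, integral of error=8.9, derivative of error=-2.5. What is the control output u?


u = Kp*e + Ki*int(e) + Kd*de/dt
= 1.2*3.8 + 0.07*8.9 + 0.03*(-2.5)
= 4.56 + 0.623 + -0.075
= 5.108


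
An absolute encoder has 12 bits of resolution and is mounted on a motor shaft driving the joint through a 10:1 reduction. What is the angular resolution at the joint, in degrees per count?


counts = 2^12 = 4096
effective counts at joint = 4096 * 10 = 40960
resolution = 360 / 40960
= 0.0088 deg/count


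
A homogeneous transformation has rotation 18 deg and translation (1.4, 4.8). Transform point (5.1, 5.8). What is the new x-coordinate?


x' = cos(theta)*px - sin(theta)*py + tx
= 0.9511*5.1 - 0.309*5.8 + 1.4
= 4.4581


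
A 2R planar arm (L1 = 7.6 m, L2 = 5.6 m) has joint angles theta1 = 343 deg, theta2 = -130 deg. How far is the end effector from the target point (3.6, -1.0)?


End effector via forward kinematics:
x = L1*cos(t1) + L2*cos(t1+t2) = 2.5714
y = L1*sin(t1) + L2*sin(t1+t2) = -5.272
Distance to target:
d = sqrt((3.6 - 2.5714)^2 + (-1.0 - -5.272)^2)
= sqrt(1.0581 + 18.25)
= 4.3941 m


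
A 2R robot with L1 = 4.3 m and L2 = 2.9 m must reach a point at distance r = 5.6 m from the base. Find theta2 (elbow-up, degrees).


cos(theta2) = (r^2 - L1^2 - L2^2) / (2*L1*L2)
cos(theta2) = (31.36 - 18.49 - 8.41) / 24.94
cos(theta2) = 0.178829
theta2 = 79.6984 degrees


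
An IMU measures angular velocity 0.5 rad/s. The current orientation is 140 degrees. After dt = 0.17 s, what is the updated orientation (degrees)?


delta_theta = w * dt = 0.5 * 0.17 = 0.085 rad
= 4.8701 deg
theta_new = 140 + 4.8701 = 144.8701 deg


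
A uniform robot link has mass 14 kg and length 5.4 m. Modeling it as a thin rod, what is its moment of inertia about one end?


I = (1/3) * m * L^2
= (1/3) * 14 * 5.4^2
= 0.333333 * 14 * 29.16
= 136.08 kg*m^2


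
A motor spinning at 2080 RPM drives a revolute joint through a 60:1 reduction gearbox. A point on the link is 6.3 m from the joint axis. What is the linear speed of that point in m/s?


omega_motor = 2080 * 2*pi/60 = 217.8171 rad/s
omega_joint = omega_motor / 60 = 3.6303 rad/s
v = omega_joint * r = 3.6303 * 6.3
= 22.8708 m/s


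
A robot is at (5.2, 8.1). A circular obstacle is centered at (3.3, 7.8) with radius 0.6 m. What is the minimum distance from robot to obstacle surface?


center_dist = sqrt((5.2-3.3)^2 + (8.1-7.8)^2)
= sqrt(3.61 + 0.09)
= 1.9235
min_dist = center_dist - radius = 1.9235 - 0.6 = 1.3235 m


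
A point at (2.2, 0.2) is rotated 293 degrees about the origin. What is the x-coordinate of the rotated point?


x' = x*cos(theta) - y*sin(theta)
cos(293 deg) = 0.3907, sin(293 deg) = -0.9205
x' = 2.2 * 0.3907 - 0.2 * -0.9205
= 0.8596 - -0.1841
= 1.0437


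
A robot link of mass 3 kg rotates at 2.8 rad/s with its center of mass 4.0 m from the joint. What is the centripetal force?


F = m * omega^2 * r
= 3 * 2.8^2 * 4.0
= 3 * 7.84 * 4.0
= 94.08 N


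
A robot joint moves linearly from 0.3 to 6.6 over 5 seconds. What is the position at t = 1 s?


s = t/T = 1/5 = 0.2
p(t) = p0 + (pf-p0)*s
= 0.3 + (6.6 - 0.3) * 0.2
= 1.56


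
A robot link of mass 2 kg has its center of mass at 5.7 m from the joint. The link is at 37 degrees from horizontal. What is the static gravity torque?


tau = m*g*L*cos(angle)
= 2 * 9.81 * 5.7 * cos(37 deg)
= 2 * 9.81 * 5.7 * 0.7986
= 89.3146 Nm


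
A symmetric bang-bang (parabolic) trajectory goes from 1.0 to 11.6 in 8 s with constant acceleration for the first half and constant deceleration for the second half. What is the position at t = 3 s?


Symmetric rest-to-rest: each phase covers (pf-p0)/2 in time T/2. 0.5*a*(T/2)^2 = (pf-p0)/2 => a = 4*(pf-p0)/T^2
a = 4*(11.6-1.0)/8^2 = 0.6625
t = 3 is in the acceleration phase (t <= T/2).
p = p0 + 0.5*a*t^2 = 1.0 + 0.5*0.6625*3^2
= 3.9812


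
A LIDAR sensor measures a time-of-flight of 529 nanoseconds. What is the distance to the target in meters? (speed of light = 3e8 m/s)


tof = 529 ns = 5.29e-07 s
dist = c * tof / 2
= 3e8 * 5.29e-07 / 2
= 79.35 m


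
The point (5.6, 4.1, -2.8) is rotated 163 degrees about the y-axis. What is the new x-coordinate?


Rotation about y-axis: x' = x*cos(theta) + z*sin(theta)
= 5.6 * -0.9563 + -2.8 * 0.2924
= -6.1739


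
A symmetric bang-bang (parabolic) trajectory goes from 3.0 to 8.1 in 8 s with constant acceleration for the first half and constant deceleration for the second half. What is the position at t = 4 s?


Symmetric rest-to-rest: each phase covers (pf-p0)/2 in time T/2. 0.5*a*(T/2)^2 = (pf-p0)/2 => a = 4*(pf-p0)/T^2
a = 4*(8.1-3.0)/8^2 = 0.3187
t = 4 is in the acceleration phase (t <= T/2).
p = p0 + 0.5*a*t^2 = 3.0 + 0.5*0.3187*4^2
= 5.55


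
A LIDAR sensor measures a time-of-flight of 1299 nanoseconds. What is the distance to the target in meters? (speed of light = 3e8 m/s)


tof = 1299 ns = 1.299e-06 s
dist = c * tof / 2
= 3e8 * 1.299e-06 / 2
= 194.85 m


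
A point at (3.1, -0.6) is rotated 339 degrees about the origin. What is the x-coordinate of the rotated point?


x' = x*cos(theta) - y*sin(theta)
cos(339 deg) = 0.9336, sin(339 deg) = -0.3584
x' = 3.1 * 0.9336 - -0.6 * -0.3584
= 2.8941 - 0.215
= 2.6791


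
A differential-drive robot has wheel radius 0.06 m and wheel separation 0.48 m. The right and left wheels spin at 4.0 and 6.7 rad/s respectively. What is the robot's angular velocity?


vR = r*wR = 0.06*4.0 = 0.24 m/s
vL = r*wL = 0.06*6.7 = 0.402 m/s
v = (vR+vL)/2 = 0.321 m/s
omega = (vR-vL)/L = -0.3375 rad/s
angular velocity = -0.3375 rad/s


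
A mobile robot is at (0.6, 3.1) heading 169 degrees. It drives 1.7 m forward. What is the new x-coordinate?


x_new = x0 + d*cos(theta)
= 0.6 + 1.7*cos(169)
= 0.6 + -1.6688
= -1.0688


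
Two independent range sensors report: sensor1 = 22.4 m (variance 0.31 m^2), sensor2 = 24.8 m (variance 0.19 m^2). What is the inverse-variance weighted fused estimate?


w1 = (1/var1) / (1/var1 + 1/var2)
   = 3.2258 / (3.2258 + 5.2632) = 0.38
w2 = 1 - w1 = 0.62
fused = w1*s1 + w2*s2 = 8.512 + 15.376
= 23.888 m


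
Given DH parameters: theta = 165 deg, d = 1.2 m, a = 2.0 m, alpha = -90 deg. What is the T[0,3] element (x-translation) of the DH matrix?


T[0,3] = a * cos(theta)
= 2.0 * cos(165 deg)
= 2.0 * -0.9659
= -1.9319


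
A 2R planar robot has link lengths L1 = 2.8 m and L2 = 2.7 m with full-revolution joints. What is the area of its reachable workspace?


r_max = L1 + L2 = 5.5 m
r_min = |L1 - L2| = 0.1 m
Area = pi*(r_max^2 - r_min^2)
= pi*(30.25 - 0.01)
= pi * 30.24
= 95.0018 m^2


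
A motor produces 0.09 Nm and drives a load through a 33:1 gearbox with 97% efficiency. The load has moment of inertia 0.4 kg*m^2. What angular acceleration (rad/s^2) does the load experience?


tau_out = tau_motor * N * eta
= 0.09 * 33 * 0.97 = 2.8809 Nm
alpha = tau_out / I = 2.8809 / 0.4
= 7.2022 rad/s^2


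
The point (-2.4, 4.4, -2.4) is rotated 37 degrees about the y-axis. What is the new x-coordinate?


Rotation about y-axis: x' = x*cos(theta) + z*sin(theta)
= -2.4 * 0.7986 + -2.4 * 0.6018
= -3.3611


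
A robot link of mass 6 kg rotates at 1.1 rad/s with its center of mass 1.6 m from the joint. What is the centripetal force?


F = m * omega^2 * r
= 6 * 1.1^2 * 1.6
= 6 * 1.21 * 1.6
= 11.616 N


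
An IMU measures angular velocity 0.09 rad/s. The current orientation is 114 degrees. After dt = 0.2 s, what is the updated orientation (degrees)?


delta_theta = w * dt = 0.09 * 0.2 = 0.018 rad
= 1.0313 deg
theta_new = 114 + 1.0313 = 115.0313 deg


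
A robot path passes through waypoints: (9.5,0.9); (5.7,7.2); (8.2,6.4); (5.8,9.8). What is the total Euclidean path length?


Segment lengths:
  seg1 = sqrt((-3.8)^2 + (6.3)^2) = 7.3573
  seg2 = sqrt((2.5)^2 + (-0.8)^2) = 2.6249
  seg3 = sqrt((-2.4)^2 + (3.4)^2) = 4.1617
Total = 14.1439


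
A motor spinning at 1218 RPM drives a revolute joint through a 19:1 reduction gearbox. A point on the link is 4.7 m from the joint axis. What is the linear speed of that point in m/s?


omega_motor = 1218 * 2*pi/60 = 127.5487 rad/s
omega_joint = omega_motor / 19 = 6.7131 rad/s
v = omega_joint * r = 6.7131 * 4.7
= 31.5515 m/s


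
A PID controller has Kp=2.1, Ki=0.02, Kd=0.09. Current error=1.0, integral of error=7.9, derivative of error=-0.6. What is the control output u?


u = Kp*e + Ki*int(e) + Kd*de/dt
= 2.1*1.0 + 0.02*7.9 + 0.09*(-0.6)
= 2.1 + 0.158 + -0.054
= 2.204


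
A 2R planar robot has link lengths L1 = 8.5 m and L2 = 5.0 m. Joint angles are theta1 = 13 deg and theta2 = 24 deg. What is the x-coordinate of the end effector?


Convert angles to radians: theta1 = 0.2269, theta2 = 0.4189
x = L1*cos(theta1) + L2*cos(theta1+theta2)
x = 8.2821 + 3.9932
x = 12.2753


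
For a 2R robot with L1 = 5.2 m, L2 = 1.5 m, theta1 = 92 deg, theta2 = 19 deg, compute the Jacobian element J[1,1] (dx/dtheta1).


J[1,1] = -L1*sin(t1) - L2*sin(t1+t2)
= -5.2*sin(92) - 1.5*sin(111)
= -6.5972


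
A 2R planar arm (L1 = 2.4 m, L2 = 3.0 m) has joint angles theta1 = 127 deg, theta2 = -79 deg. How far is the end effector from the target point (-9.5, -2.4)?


End effector via forward kinematics:
x = L1*cos(t1) + L2*cos(t1+t2) = 0.563
y = L1*sin(t1) + L2*sin(t1+t2) = 4.1462
Distance to target:
d = sqrt((-9.5 - 0.563)^2 + (-2.4 - 4.1462)^2)
= sqrt(101.2647 + 42.8522)
= 12.0049 m


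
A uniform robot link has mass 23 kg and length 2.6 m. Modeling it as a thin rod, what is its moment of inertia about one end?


I = (1/3) * m * L^2
= (1/3) * 23 * 2.6^2
= 0.333333 * 23 * 6.76
= 51.8267 kg*m^2


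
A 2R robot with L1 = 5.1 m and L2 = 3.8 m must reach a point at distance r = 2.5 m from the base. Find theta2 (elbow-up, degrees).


cos(theta2) = (r^2 - L1^2 - L2^2) / (2*L1*L2)
cos(theta2) = (6.25 - 26.01 - 14.44) / 38.76
cos(theta2) = -0.882353
theta2 = 151.9275 degrees


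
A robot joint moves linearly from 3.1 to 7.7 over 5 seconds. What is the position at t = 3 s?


s = t/T = 3/5 = 0.6
p(t) = p0 + (pf-p0)*s
= 3.1 + (7.7 - 3.1) * 0.6
= 5.86


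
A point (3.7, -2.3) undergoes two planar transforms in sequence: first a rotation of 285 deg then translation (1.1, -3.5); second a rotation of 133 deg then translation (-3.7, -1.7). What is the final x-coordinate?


After transform 1:
x1 = cos(285)*3.7 - sin(285)*-2.3 + 1.1 = -0.164
y1 = sin(285)*3.7 + cos(285)*-2.3 + -3.5 = -7.6692
After transform 2:
x2 = cos(133)*-0.164 - sin(133)*-7.6692 + -3.7
= 2.0208
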